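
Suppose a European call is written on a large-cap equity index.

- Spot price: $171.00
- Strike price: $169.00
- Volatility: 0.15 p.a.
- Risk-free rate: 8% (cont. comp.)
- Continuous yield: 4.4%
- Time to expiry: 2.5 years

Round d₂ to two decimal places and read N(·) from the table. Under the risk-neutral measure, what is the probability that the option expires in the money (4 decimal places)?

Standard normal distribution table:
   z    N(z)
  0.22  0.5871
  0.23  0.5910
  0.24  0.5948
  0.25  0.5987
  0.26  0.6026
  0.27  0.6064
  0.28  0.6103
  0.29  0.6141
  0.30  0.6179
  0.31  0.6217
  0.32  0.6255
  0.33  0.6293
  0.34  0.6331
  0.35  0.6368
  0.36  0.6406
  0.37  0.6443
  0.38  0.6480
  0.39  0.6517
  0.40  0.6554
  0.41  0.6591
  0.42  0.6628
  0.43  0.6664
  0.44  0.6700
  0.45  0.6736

0.6217

T = 2.5;  σ√T = 0.2372
ln(S/K) + (r − q + σ²/2)T = ln(171/169) + (0.08 − 0.044 + 0.15²/2)·2.5 = 0.0118 + 0.1181 = 0.1299
d₁ = 0.1299 / 0.2372 = 0.5477 ⇒ 0.55
d₂ = d₁ − σ√T = 0.5477 − 0.2372 = 0.3105 ⇒ 0.31
Pr(exercise) under Q = N(d₂) = 0.6217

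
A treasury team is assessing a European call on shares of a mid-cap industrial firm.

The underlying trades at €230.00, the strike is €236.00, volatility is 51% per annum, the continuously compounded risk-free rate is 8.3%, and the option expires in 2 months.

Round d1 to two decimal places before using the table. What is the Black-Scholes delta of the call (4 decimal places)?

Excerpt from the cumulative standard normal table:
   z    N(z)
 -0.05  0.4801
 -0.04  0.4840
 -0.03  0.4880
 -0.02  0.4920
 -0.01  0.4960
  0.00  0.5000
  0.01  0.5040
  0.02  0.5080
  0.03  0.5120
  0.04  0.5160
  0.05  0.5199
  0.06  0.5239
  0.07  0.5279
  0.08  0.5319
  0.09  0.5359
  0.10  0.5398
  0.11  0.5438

σ√T = 0.51·√0.1667 = 0.2082
d₁ = [ln(230/236) + (0.083 + 0.51²/2)·0.1667] / 0.2082 = [-0.0258 + 0.0355] / 0.2082 = 0.0469 ≈ 0.05
N(d₁) = N(0.05) = 0.5199
Δ_call = N(d₁) = 0.5199

0.5199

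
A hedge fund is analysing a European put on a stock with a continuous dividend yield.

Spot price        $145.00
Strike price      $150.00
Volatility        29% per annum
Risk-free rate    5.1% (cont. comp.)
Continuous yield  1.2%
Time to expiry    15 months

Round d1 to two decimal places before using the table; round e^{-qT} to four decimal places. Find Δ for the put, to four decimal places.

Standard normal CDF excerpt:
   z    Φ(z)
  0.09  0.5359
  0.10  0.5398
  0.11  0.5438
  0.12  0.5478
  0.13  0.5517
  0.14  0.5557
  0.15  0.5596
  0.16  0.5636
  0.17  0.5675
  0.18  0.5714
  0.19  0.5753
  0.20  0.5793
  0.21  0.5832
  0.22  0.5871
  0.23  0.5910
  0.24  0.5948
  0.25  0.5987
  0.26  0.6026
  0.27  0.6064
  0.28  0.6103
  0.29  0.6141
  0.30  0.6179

σ√T = 0.29·√1.25 = 0.3242
d₁ = [ln(145/150) + (0.051 − 0.012 + 0.29²/2)·1.25] / 0.3242 = [-0.0339 + 0.1013] / 0.3242 = 0.2079 ≈ 0.21
N(d₁) = N(0.21) = 0.5832
Δ_put = exp(−qT)·(N(d₁) − 1) = 0.9851·(0.5832 − 1) = -0.4106

-0.4106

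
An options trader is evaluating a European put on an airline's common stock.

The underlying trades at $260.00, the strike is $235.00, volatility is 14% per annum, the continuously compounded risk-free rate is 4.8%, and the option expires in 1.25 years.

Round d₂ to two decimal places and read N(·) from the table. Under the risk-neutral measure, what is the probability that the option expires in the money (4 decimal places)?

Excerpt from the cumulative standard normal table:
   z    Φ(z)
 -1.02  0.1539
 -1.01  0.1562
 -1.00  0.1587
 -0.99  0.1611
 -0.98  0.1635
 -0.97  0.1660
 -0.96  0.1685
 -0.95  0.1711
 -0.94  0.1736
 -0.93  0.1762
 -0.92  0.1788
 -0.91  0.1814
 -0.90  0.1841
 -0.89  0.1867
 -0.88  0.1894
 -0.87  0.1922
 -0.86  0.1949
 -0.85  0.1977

0.1711

σ√T = 0.14·√1.25 = 0.1565
ln(S/K) + (r + σ²/2)T = ln(260/235) + (0.048 + 0.14²/2)·1.25 = 0.1011 + 0.0723 = 0.1733
d₁ = 0.1733 / 0.1565 = 1.1075 ≈ 1.11
d₂ = d₁ − σ√T = 1.1075 − 0.1565 = 0.9509 ≈ 0.95
Risk-neutral Pr[S_T < K] = N(−d₂) = N(-0.95) = 0.1711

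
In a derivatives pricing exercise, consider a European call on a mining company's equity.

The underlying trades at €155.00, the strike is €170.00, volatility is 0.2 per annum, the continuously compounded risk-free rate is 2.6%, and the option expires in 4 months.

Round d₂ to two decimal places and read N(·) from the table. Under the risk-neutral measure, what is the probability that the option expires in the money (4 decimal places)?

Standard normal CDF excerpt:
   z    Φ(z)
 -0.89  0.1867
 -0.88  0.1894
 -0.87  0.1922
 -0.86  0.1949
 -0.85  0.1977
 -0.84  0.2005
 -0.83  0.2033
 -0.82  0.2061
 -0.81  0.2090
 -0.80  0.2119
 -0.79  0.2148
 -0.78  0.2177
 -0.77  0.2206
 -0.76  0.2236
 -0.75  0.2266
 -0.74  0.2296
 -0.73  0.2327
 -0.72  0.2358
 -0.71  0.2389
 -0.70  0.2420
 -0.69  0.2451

σ√T = 0.2·√0.3333 = 0.1155
d₁ = [ln(155/170) + (0.026 + 0.2²/2)·0.3333] / 0.1155 = [-0.0924 + 0.0153] / 0.1155 = -0.6672 ⇒ -0.67
d₂ = d₁ − σ√T = -0.6672 − 0.1155 = -0.7827 ⇒ -0.78
Risk-neutral Pr[S_T > K] = N(d₂) = N(-0.78) = 0.2177

0.2177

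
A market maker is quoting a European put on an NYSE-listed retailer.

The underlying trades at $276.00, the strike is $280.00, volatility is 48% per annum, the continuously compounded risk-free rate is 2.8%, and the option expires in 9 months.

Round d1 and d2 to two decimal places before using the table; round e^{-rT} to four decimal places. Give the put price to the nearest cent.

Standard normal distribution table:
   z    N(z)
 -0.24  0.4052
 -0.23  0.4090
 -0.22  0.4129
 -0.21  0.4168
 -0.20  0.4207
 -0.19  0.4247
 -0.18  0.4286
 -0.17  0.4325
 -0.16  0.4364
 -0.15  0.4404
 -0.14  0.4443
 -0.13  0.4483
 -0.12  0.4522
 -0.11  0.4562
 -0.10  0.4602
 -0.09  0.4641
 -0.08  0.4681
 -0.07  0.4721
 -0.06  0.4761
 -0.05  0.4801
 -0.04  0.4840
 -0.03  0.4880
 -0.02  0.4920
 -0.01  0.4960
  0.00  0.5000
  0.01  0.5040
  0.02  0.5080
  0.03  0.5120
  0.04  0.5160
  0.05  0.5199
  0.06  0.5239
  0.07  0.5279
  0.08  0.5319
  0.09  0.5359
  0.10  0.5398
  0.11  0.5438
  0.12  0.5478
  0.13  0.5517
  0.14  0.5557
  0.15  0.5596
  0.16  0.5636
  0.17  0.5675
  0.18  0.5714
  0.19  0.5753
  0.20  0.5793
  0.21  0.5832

T = 0.75;  σ√T = 0.4157
d₁ = [ln(276/280) + (0.028 + 0.48²/2)·0.75] / 0.4157 = [-0.0144 + 0.1074] / 0.4157 = 0.2238 ≈ 0.22
d₂ = d₁ − σ√T = 0.2238 − 0.4157 = -0.1919 ≈ -0.19
exp(−rT) = exp(−0.028·0.75) = 0.9792
N(−d₂) = N(0.19) = 0.5753;  N(−d₁) = N(-0.22) = 0.4129
P = 280·0.9792·0.5753 − 276·0.4129 = 157.7335 − 113.9604 = 43.7731

$43.77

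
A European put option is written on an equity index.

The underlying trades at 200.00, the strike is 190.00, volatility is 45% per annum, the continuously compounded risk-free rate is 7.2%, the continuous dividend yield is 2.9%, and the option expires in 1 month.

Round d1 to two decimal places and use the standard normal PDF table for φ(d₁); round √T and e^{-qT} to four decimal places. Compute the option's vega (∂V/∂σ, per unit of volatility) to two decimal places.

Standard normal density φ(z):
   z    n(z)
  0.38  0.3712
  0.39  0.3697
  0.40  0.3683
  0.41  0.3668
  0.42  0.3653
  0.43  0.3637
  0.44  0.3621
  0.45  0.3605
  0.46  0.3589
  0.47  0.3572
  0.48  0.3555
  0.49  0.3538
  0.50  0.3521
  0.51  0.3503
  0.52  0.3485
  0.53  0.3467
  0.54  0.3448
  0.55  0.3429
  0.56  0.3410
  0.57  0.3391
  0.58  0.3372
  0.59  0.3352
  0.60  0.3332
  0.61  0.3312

20.38

σ√T = 0.45 × 0.2887 = 0.1299
d₁ = [ln(200/190) + (0.072 − 0.029 + 0.45²/2)·0.08333] / 0.1299 = [0.0513 + 0.0120] / 0.1299 = 0.4874 ≈ 0.49
√T = √0.08333 = 0.2887
φ(d₁) = φ(0.49) = 0.3538
e^(−qT) = e^(−0.029·0.08333) = 0.9976
vega = S·e^(−qT)·φ(d₁)·√T = 200·0.9976·0.3538·0.2887 = 20.3794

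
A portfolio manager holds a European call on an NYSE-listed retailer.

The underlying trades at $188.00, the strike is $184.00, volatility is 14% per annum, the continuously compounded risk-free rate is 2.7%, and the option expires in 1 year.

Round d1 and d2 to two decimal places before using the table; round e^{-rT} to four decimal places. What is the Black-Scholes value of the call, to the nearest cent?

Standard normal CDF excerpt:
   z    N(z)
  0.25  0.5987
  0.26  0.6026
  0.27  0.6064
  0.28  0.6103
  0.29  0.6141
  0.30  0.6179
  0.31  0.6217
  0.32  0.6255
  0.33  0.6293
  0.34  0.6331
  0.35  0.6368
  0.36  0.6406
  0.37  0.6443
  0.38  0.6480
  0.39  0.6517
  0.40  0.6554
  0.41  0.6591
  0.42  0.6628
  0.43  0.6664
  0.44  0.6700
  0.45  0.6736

$15.30

σ√T = 0.14 × 1.0000 = 0.1400
d₁ = [ln(188/184) + (0.027 + ½·0.14²)·1] / (σ√T) = (0.0215 + 0.0368) / 0.1400 = 0.4165 ≈ 0.42
d₂ = 0.4165 − 0.1400 = 0.2765 ≈ 0.28
e^(−rT) = e^(−0.027·1) = 0.9734
N(d₁) = N(0.42) = 0.6628;  N(d₂) = N(0.28) = 0.6103
C = 188·0.6628 − 184·0.9734·0.6103 = 124.6064 − 109.3081 = 15.2983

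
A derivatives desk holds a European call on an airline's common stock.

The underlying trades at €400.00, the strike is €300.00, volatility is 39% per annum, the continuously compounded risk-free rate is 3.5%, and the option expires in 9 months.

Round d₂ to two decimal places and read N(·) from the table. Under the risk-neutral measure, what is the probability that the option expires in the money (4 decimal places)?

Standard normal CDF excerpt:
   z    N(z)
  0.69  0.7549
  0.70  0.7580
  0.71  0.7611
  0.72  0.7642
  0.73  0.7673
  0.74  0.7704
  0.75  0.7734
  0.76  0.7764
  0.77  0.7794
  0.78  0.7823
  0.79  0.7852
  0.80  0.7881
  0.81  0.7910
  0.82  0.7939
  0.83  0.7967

0.7764

σ√T = 0.39 × 0.8660 = 0.3377
ln(S/K) + (r + σ²/2)T = ln(400/300) + (0.035 + 0.39²/2)·0.75 = 0.2877 + 0.0833 = 0.3710
d₁ = 0.3710 / 0.3377 = 1.0984 which rounds to 1.10
d₂ = d₁ − σ√T = 1.0984 − 0.3377 = 0.7606 which rounds to 0.76
Risk-neutral Pr[S_T > K] = N(d₂) = N(0.76) = 0.7764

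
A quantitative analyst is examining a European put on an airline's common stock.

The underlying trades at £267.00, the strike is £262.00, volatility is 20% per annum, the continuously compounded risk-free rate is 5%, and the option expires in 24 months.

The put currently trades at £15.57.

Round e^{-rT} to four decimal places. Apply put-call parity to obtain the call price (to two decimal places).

£45.51

e^(−rT) = e^(−0.05·2) = 0.9048
Put-call parity: C − P = S − K·e^(−rT) = 267 − 262·0.9048 = 267 − 237.0576 = 29.9424
C = P + (C − P) = 15.57 + (29.9424) = 45.5124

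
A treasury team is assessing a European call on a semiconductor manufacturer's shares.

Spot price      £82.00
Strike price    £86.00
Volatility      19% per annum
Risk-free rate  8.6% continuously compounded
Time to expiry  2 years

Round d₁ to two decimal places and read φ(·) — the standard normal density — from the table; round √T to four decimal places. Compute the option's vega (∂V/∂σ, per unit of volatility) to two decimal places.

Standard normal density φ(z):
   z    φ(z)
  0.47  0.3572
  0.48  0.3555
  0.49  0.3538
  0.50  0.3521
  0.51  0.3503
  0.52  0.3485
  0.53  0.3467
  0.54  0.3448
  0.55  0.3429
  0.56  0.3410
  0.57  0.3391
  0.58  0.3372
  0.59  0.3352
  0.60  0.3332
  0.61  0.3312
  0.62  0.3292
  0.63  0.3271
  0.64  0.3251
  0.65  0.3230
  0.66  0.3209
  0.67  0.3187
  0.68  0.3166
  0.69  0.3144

38.64

σ√T = 0.19 × 1.4142 = 0.2687
d₁ = [ln(82/86) + (0.086 + ½·0.19²)·2] / (σ√T) = (-0.0476 + 0.2081) / 0.2687 = 0.5972 ≈ 0.60
√T = √2 = 1.4142
φ(d₁) = φ(0.60) = 0.3332
vega = S·φ(d₁)·√T = 82·0.3332·1.4142 = 38.6393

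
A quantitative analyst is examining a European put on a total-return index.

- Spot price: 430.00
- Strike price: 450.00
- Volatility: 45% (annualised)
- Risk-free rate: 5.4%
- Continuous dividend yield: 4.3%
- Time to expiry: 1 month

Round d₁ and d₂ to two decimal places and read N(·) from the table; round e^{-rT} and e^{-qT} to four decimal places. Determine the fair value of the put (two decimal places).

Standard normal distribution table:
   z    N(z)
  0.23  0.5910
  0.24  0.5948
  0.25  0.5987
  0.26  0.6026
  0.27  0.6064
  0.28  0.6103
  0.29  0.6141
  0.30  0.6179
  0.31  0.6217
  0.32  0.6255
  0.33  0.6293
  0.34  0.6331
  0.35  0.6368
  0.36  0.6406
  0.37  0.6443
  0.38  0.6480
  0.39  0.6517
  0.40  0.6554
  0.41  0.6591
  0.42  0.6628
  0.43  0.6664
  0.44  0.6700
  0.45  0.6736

33.78

σ√T = 0.45·√0.08333 = 0.1299
d₁ = [ln(430/450) + (0.054 − 0.043 + 0.45²/2)·0.08333] / 0.1299 = [-0.0455 + 0.0094] / 0.1299 = -0.2780 which rounds to -0.28
d₂ = d₁ − σ√T = -0.2780 − 0.1299 = -0.4079 which rounds to -0.41
e^(−qT) = e^(−0.043·0.08333) = 0.9964;  e^(−rT) = e^(−0.054·0.08333) = 0.9955
P = 450·0.9955·N(0.41) − 430·0.9964·N(0.28) = 450·0.9955·0.6591 − 430·0.9964·0.6103 = 295.2603 − 261.4843 = 33.7761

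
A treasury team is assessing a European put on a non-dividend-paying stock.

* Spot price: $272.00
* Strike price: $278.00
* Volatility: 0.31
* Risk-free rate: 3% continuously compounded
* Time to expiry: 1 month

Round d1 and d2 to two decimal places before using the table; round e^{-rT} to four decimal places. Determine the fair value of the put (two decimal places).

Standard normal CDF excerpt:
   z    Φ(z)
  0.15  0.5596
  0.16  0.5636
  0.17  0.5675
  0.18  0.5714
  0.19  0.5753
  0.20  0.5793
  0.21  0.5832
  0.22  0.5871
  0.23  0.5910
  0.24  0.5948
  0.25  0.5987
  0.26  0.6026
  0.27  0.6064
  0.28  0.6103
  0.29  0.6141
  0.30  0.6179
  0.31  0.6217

σ√T = 0.31 × 0.2887 = 0.0895
d₁ = [ln(272/278) + (0.03 + 0.31²/2)·0.08333] / 0.0895 = [-0.0218 + 0.0065] / 0.0895 = -0.1711 ≈ -0.17
d₂ = d₁ − σ√T = -0.1711 − 0.0895 = -0.2606 ≈ -0.26
exp(−rT) = exp(−0.03·0.08333) = 0.9975
P = 278·0.9975·N(0.26) − 272·N(0.17) = 278·0.9975·0.6026 − 272·0.5675 = 167.1040 − 154.3600 = 12.7440

$12.74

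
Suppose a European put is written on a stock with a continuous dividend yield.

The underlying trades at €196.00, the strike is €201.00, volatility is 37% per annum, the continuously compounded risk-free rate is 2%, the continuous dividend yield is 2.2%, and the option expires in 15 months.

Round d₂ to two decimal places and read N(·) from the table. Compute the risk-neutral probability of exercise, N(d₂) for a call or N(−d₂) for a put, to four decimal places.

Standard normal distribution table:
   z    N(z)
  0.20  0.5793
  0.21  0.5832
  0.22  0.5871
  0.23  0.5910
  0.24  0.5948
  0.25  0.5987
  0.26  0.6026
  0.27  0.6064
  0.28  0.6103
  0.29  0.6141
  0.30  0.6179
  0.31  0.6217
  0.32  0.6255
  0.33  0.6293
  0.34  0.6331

σ√T = 0.37·√1.25 = 0.4137
ln(S/K) + (r − q + σ²/2)T = ln(196/201) + (0.02 − 0.022 + 0.37²/2)·1.25 = -0.0252 + 0.0831 = 0.0579
d₁ = 0.0579 / 0.4137 = 0.1399 → 0.14
d₂ = d₁ − σ√T = 0.1399 − 0.4137 = -0.2738 → -0.27
Risk-neutral Pr[S_T < K] = N(−d₂) = N(0.27) = 0.6064

0.6064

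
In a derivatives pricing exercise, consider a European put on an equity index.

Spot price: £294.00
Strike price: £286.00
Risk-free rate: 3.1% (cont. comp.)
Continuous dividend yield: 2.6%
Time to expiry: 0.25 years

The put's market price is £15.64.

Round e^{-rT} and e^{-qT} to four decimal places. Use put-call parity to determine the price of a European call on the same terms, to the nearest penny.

exp(−qT) = exp(−0.026·0.25) = 0.9935;  exp(−rT) = exp(−0.031·0.25) = 0.9923
Put-call parity: C − P = S·e^(−qT) − K·e^(−rT) = 294·0.9935 − 286·0.9923 = 292.0890 − 283.7978 = 8.2912
C = P + (C − P) = 15.64 + (8.2912) = 23.9312

£23.93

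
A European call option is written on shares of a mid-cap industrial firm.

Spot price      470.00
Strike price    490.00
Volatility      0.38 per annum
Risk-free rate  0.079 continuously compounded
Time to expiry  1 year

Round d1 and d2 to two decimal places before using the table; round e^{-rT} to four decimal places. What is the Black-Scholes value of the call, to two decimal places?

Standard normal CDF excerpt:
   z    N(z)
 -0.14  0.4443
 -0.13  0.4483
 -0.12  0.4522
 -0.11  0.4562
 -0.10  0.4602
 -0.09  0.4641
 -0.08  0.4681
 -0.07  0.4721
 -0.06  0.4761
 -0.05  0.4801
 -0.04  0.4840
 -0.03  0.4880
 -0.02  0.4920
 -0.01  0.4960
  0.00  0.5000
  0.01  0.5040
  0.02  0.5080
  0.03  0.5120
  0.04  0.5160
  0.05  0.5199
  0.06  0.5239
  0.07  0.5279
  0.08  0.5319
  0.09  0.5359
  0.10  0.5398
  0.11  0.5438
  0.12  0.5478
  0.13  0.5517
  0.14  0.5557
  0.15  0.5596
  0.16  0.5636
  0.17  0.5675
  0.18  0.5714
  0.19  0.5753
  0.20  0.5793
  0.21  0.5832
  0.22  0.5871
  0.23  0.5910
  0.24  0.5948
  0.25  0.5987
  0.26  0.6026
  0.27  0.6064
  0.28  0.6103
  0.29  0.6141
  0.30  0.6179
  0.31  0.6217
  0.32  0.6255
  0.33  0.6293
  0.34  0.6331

T = 1;  σ√T = 0.3800
d₁ = [ln(470/490) + (0.079 + 0.38²/2)·1] / 0.3800 = [-0.0417 + 0.1512] / 0.3800 = 0.2882 → 0.29
d₂ = d₁ − σ√T = 0.2882 − 0.3800 = -0.0918 → -0.09
exp(−rT) = exp(−0.079·1) = 0.9240
C = 470·N(0.29) − 490·0.9240·N(-0.09) = 470·0.6141 − 490·0.9240·0.4641 = 288.6270 − 210.1259 = 78.5011

78.50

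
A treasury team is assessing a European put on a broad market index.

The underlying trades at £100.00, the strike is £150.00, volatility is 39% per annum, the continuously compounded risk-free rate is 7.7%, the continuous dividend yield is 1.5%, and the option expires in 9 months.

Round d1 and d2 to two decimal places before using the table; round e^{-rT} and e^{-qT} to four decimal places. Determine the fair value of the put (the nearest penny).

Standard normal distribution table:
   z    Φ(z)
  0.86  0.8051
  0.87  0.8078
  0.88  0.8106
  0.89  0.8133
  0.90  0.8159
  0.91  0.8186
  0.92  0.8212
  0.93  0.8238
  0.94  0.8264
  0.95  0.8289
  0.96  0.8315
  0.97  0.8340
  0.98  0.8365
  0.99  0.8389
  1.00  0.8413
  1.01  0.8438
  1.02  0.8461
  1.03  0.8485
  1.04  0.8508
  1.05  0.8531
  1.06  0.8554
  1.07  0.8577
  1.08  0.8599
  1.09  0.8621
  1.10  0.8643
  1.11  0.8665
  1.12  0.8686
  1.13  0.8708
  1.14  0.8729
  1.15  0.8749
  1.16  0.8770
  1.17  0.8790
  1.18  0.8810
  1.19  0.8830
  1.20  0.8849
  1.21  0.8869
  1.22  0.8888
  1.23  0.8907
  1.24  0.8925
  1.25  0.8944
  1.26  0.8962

£45.69

σ√T = 0.39 × 0.8660 = 0.3377
ln(S/K) + (r − q + σ²/2)T = ln(100/150) + (0.077 − 0.015 + 0.39²/2)·0.75 = -0.4055 + 0.1035 = -0.3019
d₁ = -0.3019 / 0.3377 = -0.8939 ⇒ -0.89
d₂ = d₁ − σ√T = -0.8939 − 0.3377 = -1.2317 ⇒ -1.23
e^(−qT) = e^(−0.015·0.75) = 0.9888;  e^(−rT) = e^(−0.077·0.75) = 0.9439
P = 150·0.9439·N(1.23) − 100·0.9888·N(0.89) = 150·0.9439·0.8907 − 100·0.9888·0.8133 = 126.1098 − 80.4191 = 45.6907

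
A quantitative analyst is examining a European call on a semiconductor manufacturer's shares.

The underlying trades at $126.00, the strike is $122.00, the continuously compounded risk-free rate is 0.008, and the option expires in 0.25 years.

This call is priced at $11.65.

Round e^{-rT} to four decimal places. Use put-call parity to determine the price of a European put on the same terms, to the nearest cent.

$7.41

exp(−rT) = exp(−0.008·0.25) = 0.9980
Put-call parity: C − P = S − K·e^(−rT) = 126 − 122·0.9980 = 126 − 121.7560 = 4.2440
P = C − (C − P) = 11.65 − (4.2440) = 7.4060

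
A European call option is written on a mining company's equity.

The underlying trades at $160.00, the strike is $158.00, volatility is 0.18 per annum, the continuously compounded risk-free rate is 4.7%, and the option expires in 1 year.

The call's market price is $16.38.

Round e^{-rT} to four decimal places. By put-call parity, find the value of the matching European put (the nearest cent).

exp(−rT) = exp(−0.047·1) = 0.9541
Put-call parity: C − P = S − K·e^(−rT) = 160 − 158·0.9541 = 160 − 150.7478 = 9.2522
P = C − (C − P) = 16.38 − (9.2522) = 7.1278

$7.13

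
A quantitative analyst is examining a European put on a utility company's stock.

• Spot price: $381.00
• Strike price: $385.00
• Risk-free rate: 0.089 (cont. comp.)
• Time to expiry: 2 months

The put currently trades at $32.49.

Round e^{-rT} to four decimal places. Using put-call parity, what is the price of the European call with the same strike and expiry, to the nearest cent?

$34.15

e^(−rT) = e^(−0.089·0.1667) = 0.9853
Put-call parity: C − P = S − K·e^(−rT) = 381 − 385·0.9853 = 381 − 379.3405 = 1.6595
C = P + (C − P) = 32.49 + (1.6595) = 34.1495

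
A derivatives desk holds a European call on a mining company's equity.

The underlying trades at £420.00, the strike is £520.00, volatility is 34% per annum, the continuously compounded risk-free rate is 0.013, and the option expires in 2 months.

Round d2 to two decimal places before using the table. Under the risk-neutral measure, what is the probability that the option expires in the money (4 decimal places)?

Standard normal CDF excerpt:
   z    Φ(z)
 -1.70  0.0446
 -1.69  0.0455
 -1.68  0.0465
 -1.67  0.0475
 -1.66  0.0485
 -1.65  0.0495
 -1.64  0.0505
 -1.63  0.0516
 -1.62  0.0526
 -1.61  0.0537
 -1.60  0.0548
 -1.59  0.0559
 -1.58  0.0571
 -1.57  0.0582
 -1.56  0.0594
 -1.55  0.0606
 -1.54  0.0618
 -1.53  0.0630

0.0559

σ√T = 0.34 × 0.4082 = 0.1388
ln(S/K) + (r + σ²/2)T = ln(420/520) + (0.013 + 0.34²/2)·0.1667 = -0.2136 + 0.0118 = -0.2018
d₁ = -0.2018 / 0.1388 = -1.4537 → -1.45
d₂ = d₁ − σ√T = -1.4537 − 0.1388 = -1.5925 → -1.59
Pr(exercise) under Q = N(d₂) = 0.0559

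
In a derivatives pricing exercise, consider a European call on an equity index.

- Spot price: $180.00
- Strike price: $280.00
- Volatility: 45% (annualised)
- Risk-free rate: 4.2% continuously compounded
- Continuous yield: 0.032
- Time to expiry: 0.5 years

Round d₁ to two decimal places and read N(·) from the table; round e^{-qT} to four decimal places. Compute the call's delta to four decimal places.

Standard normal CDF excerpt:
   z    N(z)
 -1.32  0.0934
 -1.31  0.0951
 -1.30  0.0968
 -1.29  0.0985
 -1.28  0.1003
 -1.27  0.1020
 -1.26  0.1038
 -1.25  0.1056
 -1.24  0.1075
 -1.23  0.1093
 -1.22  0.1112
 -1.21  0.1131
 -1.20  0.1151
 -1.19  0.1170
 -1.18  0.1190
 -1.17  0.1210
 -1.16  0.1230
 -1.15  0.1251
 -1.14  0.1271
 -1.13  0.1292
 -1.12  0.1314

σ√T = 0.45 × 0.7071 = 0.3182
ln(S/K) + (r − q + σ²/2)T = ln(180/280) + (0.042 − 0.032 + 0.45²/2)·0.5 = -0.4418 + 0.0556 = -0.3862
d₁ = -0.3862 / 0.3182 = -1.2137 ⇒ -1.21
N(d₁) = N(-1.21) = 0.1131
Δ_call = exp(−qT)·N(d₁) = 0.9841·0.1131 = 0.1113

0.1113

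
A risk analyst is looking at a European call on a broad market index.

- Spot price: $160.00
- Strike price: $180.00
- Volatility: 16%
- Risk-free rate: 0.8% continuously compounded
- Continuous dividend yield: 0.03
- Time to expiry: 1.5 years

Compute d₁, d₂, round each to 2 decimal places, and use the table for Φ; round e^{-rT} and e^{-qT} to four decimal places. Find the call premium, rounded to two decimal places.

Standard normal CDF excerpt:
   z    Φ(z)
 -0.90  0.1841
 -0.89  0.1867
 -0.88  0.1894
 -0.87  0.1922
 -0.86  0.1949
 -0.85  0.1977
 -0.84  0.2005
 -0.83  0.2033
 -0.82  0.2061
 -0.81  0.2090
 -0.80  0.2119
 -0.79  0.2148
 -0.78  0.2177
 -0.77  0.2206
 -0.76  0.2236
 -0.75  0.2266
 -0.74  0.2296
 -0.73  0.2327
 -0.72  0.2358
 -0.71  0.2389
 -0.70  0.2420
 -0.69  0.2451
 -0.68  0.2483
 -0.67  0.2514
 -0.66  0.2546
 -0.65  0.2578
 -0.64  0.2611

$4.27

σ√T = 0.16·√1.5 = 0.1960
d₁ = [ln(160/180) + (0.008 − 0.03 + 0.16²/2)·1.5] / 0.1960 = [-0.1178 − 0.0138] / 0.1960 = -0.6715 which rounds to -0.67
d₂ = d₁ − σ√T = -0.6715 − 0.1960 = -0.8674 which rounds to -0.87
exp(−qT) = exp(−0.03·1.5) = 0.9560;  exp(−rT) = exp(−0.008·1.5) = 0.9881
N(d₁) = N(-0.67) = 0.2514;  N(d₂) = N(-0.87) = 0.1922
C = 160·0.9560·0.2514 − 180·0.9881·0.1922 = 38.4541 − 34.1843 = 4.2698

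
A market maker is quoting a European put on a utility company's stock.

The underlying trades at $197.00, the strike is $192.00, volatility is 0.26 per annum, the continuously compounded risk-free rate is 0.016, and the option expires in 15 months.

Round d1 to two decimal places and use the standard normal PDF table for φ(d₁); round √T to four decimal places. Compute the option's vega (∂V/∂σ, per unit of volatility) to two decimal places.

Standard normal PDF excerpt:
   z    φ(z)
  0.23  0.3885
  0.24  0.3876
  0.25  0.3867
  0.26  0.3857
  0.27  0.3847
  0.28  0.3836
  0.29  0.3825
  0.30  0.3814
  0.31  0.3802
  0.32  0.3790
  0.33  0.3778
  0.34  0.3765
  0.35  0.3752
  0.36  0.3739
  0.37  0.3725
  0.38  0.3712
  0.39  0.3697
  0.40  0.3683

T = 1.25;  σ√T = 0.2907
ln(S/K) + (r + σ²/2)T = ln(197/192) + (0.016 + 0.26²/2)·1.25 = 0.0257 + 0.0623 = 0.0880
d₁ = 0.0880 / 0.2907 = 0.3026 ≈ 0.30
√T = √1.25 = 1.1180
φ(d₁) = φ(0.30) = 0.3814
vega = S·φ(d₁)·√T = 197·0.3814·1.1180 = 84.0018
(Call and put vega coincide under Black-Scholes.)

84.00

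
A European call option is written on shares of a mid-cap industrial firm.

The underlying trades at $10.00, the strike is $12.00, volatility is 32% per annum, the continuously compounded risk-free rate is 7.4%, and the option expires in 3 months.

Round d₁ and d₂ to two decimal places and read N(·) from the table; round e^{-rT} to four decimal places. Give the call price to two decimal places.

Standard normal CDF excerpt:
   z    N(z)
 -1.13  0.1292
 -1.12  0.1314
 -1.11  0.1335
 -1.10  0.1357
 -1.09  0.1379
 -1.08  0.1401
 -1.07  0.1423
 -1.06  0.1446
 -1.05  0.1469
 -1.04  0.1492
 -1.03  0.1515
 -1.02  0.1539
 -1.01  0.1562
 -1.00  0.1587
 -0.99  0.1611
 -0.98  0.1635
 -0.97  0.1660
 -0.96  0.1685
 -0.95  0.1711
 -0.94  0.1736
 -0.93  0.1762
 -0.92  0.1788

σ√T = 0.32·√0.25 = 0.1600
d₁ = [ln(10/12) + (0.074 + 0.32²/2)·0.25] / 0.1600 = [-0.1823 + 0.0313] / 0.1600 = -0.9439 → -0.94
d₂ = d₁ − σ√T = -0.9439 − 0.1600 = -1.1039 → -1.10
exp(−rT) = exp(−0.074·0.25) = 0.9817
C = 10·N(-0.94) − 12·0.9817·N(-1.10) = 10·0.1736 − 12·0.9817·0.1357 = 1.7360 − 1.5986 = 0.1374

$0.14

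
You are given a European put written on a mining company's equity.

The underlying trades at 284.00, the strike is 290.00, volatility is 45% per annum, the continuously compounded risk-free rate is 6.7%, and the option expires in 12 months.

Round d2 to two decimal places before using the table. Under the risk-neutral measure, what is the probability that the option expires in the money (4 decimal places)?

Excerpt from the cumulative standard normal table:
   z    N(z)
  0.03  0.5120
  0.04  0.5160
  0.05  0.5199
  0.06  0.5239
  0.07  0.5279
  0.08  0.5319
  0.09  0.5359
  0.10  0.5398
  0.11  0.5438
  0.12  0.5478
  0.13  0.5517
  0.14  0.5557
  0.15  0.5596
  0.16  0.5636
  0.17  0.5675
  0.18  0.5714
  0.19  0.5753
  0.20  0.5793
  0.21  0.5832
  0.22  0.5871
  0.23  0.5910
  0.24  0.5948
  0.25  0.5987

0.5478

σ√T = 0.45·√1 = 0.4500
ln(S/K) + (r + σ²/2)T = ln(284/290) + (0.067 + 0.45²/2)·1 = -0.0209 + 0.1683 = 0.1473
d₁ = 0.1473 / 0.4500 = 0.3274 ⇒ 0.33
d₂ = d₁ − σ√T = 0.3274 − 0.4500 = -0.1226 ⇒ -0.12
Risk-neutral Pr[S_T < K] = N(−d₂) = N(0.12) = 0.5478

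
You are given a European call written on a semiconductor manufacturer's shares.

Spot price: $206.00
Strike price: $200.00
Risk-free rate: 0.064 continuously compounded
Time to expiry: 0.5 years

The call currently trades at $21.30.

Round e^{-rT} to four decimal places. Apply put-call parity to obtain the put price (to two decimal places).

$9.00

exp(−rT) = exp(−0.064·0.5) = 0.9685
Put-call parity: C − P = S − K·e^(−rT) = 206 − 200·0.9685 = 206 − 193.7000 = 12.3000
P = C − (C − P) = 21.30 − (12.3000) = 9.0000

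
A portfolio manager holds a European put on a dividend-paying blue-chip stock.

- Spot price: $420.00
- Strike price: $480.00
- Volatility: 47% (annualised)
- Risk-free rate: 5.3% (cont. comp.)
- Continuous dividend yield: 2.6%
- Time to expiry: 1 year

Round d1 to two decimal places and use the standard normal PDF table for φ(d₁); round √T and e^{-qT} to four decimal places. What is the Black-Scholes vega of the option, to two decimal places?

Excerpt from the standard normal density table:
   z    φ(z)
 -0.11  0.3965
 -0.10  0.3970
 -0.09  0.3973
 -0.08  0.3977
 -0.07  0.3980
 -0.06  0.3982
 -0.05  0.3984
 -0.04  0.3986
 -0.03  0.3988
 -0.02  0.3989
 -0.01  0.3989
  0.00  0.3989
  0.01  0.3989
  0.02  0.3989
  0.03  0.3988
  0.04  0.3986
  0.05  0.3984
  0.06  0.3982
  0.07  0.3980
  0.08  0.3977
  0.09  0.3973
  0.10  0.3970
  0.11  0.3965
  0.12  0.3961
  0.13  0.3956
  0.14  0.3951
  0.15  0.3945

163.23

σ√T = 0.47 × 1.0000 = 0.4700
d₁ = [ln(420/480) + (0.053 − 0.026 + ½·0.47²)·1] / (σ√T) = (-0.1335 + 0.1374) / 0.4700 = 0.0083 which rounds to 0.01
√T = √1 = 1.0000
φ(d₁) = φ(0.01) = 0.3989
e^(−qT) = e^(−0.026·1) = 0.9743
vega = S·e^(−qT)·φ(d₁)·√T = 420·0.9743·0.3989·1.0000 = 163.2323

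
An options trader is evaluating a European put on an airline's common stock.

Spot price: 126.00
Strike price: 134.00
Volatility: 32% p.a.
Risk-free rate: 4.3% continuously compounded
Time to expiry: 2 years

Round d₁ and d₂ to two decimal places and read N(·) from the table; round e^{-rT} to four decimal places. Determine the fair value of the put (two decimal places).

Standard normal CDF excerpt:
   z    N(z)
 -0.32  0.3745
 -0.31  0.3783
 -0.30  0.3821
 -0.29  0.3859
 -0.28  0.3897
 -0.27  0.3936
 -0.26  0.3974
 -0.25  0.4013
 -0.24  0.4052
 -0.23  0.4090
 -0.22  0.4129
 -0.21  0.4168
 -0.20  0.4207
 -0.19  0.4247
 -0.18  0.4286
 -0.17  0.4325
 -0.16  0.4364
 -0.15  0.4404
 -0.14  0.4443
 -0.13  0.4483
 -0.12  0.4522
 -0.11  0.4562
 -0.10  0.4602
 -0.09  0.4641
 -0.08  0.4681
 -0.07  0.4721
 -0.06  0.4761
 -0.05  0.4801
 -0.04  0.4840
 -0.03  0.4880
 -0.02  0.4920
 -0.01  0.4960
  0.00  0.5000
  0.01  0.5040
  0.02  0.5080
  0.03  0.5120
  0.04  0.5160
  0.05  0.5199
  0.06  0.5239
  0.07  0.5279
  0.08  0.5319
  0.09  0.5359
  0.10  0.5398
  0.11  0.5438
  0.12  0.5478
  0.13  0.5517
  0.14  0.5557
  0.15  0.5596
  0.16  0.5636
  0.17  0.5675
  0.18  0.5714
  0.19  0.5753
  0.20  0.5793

σ√T = 0.32 × 1.4142 = 0.4525
d₁ = [ln(126/134) + (0.043 + 0.32²/2)·2] / 0.4525 = [-0.0616 + 0.1884] / 0.4525 = 0.2803 → 0.28
d₂ = d₁ − σ√T = 0.2803 − 0.4525 = -0.1723 → -0.17
e^(−rT) = e^(−0.043·2) = 0.9176
N(−d₂) = N(0.17) = 0.5675;  N(−d₁) = N(-0.28) = 0.3897
P = 134·0.9176·0.5675 − 126·0.3897 = 69.7789 − 49.1022 = 20.6767

20.68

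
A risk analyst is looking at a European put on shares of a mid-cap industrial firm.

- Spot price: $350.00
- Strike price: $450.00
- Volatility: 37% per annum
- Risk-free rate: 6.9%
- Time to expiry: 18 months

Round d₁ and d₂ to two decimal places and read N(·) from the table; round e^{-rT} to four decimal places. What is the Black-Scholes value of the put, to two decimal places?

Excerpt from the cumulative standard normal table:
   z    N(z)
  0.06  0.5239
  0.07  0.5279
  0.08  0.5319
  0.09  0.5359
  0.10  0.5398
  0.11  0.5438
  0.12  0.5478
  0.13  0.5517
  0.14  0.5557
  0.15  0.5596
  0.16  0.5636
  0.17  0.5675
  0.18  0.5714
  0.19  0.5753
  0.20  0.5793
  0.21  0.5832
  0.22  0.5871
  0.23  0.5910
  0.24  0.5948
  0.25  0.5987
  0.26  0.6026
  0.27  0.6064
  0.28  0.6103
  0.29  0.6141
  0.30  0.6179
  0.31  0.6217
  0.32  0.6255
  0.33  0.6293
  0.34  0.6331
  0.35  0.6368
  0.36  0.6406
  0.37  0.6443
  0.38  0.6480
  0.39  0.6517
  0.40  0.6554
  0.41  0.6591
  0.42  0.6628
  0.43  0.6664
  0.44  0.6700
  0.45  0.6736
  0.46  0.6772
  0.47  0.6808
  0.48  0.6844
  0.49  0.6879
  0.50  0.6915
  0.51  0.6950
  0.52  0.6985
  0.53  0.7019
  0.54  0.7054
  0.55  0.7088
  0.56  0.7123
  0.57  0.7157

$98.68

σ√T = 0.37 × 1.2247 = 0.4532
d₁ = [ln(350/450) + (0.069 + 0.37²/2)·1.5] / 0.4532 = [-0.2513 + 0.2062] / 0.4532 = -0.0996 ≈ -0.10
d₂ = d₁ − σ√T = -0.0996 − 0.4532 = -0.5528 ≈ -0.55
e^(−rT) = e^(−0.069·1.5) = 0.9017
P = 450·0.9017·N(0.55) − 350·N(0.10) = 450·0.9017·0.7088 − 350·0.5398 = 287.6062 − 188.9300 = 98.6762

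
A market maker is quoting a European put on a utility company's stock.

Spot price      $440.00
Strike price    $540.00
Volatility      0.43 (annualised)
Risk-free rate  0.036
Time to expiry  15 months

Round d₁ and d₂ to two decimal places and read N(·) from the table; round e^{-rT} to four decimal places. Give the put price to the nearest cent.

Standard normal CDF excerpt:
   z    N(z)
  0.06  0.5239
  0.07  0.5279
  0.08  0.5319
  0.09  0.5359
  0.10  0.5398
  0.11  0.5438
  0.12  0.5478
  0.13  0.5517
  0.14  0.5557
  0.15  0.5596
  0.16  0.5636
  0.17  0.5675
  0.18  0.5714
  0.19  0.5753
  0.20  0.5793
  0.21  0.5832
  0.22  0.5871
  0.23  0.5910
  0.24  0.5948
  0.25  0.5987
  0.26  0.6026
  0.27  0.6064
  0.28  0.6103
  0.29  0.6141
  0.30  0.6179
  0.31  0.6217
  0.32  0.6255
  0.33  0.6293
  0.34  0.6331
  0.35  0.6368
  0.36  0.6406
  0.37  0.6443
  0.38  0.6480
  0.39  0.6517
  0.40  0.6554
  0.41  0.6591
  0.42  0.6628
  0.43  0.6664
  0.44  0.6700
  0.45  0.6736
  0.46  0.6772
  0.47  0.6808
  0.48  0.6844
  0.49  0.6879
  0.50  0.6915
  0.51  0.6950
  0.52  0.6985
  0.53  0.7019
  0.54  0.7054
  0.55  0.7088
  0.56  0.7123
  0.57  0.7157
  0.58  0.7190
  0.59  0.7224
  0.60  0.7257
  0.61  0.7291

$133.68

T = 1.25;  σ√T = 0.4808
ln(S/K) + (r + σ²/2)T = ln(440/540) + (0.036 + 0.43²/2)·1.25 = -0.2048 + 0.1606 = -0.0442
d₁ = -0.0442 / 0.4808 = -0.0920 which rounds to -0.09
d₂ = d₁ − σ√T = -0.0920 − 0.4808 = -0.5728 which rounds to -0.57
e^(−rT) = e^(−0.036·1.25) = 0.9560
N(−d₂) = N(0.57) = 0.7157;  N(−d₁) = N(0.09) = 0.5359
P = 540·0.9560·0.7157 − 440·0.5359 = 369.4730 − 235.7960 = 133.6770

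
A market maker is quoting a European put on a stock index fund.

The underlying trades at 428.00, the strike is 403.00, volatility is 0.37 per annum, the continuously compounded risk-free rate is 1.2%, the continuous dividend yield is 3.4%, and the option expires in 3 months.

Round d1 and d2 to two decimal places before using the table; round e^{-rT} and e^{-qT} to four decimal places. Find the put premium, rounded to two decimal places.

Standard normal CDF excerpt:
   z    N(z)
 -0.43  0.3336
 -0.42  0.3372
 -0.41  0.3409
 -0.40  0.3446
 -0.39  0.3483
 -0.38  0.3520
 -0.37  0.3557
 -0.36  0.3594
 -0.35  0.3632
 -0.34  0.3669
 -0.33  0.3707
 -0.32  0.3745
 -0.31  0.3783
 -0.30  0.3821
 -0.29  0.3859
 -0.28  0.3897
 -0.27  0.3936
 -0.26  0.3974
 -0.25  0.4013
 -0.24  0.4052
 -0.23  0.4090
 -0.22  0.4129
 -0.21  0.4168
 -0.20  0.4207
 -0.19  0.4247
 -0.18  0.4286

σ√T = 0.37·√0.25 = 0.1850
ln(S/K) + (r − q + σ²/2)T = ln(428/403) + (0.012 − 0.034 + 0.37²/2)·0.25 = 0.0602 + 0.0116 = 0.0718
d₁ = 0.0718 / 0.1850 = 0.3881 → 0.39
d₂ = d₁ − σ√T = 0.3881 − 0.1850 = 0.2031 → 0.20
exp(−qT) = exp(−0.034·0.25) = 0.9915;  exp(−rT) = exp(−0.012·0.25) = 0.9970
P = 403·0.9970·N(-0.20) − 428·0.9915·N(-0.39) = 403·0.9970·0.4207 − 428·0.9915·0.3483 = 169.0335 − 147.8053 = 21.2282

21.23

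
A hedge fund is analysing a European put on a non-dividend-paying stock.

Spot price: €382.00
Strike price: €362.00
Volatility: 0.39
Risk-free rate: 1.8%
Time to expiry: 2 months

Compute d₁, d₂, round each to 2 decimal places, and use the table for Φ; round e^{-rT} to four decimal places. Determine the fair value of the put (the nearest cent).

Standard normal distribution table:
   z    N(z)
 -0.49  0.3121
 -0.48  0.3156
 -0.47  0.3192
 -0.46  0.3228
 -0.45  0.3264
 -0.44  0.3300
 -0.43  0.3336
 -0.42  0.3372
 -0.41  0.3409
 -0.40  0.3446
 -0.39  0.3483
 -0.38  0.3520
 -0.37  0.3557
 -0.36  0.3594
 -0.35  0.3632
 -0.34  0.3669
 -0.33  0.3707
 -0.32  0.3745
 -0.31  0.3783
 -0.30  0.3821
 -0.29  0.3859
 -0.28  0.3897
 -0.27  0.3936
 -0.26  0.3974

σ√T = 0.39·√0.1667 = 0.1592
ln(S/K) + (r + σ²/2)T = ln(382/362) + (0.018 + 0.39²/2)·0.1667 = 0.0538 + 0.0157 = 0.0695
d₁ = 0.0695 / 0.1592 = 0.4362 → 0.44
d₂ = d₁ − σ√T = 0.4362 − 0.1592 = 0.2770 → 0.28
exp(−rT) = exp(−0.018·0.1667) = 0.9970
N(−d₂) = N(-0.28) = 0.3897;  N(−d₁) = N(-0.44) = 0.3300
P = 362·0.9970·0.3897 − 382·0.3300 = 140.6482 − 126.0600 = 14.5882

€14.59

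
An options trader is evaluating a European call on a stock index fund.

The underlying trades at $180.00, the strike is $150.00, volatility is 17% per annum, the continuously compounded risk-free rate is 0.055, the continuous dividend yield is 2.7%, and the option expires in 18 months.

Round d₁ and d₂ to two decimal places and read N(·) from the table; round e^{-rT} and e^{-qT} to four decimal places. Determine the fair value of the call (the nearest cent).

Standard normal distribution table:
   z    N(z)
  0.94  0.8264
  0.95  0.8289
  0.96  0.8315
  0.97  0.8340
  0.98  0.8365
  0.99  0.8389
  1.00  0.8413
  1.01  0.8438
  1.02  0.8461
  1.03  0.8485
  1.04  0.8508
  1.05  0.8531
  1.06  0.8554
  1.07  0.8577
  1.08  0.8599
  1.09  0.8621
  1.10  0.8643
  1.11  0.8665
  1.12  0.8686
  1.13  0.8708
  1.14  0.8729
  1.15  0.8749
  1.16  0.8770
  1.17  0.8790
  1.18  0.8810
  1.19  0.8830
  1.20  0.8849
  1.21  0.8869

$37.09

σ√T = 0.17·√1.5 = 0.2082
d₁ = [ln(180/150) + (0.055 − 0.027 + ½·0.17²)·1.5] / (σ√T) = (0.1823 + 0.0637) / 0.2082 = 1.1815 ⇒ 1.18
d₂ = 1.1815 − 0.2082 = 0.9733 ⇒ 0.97
e^(−qT) = e^(−0.027·1.5) = 0.9603;  e^(−rT) = e^(−0.055·1.5) = 0.9208
N(d₁) = N(1.18) = 0.8810;  N(d₂) = N(0.97) = 0.8340
C = 180·0.9603·0.8810 − 150·0.9208·0.8340 = 152.2844 − 115.1921 = 37.0923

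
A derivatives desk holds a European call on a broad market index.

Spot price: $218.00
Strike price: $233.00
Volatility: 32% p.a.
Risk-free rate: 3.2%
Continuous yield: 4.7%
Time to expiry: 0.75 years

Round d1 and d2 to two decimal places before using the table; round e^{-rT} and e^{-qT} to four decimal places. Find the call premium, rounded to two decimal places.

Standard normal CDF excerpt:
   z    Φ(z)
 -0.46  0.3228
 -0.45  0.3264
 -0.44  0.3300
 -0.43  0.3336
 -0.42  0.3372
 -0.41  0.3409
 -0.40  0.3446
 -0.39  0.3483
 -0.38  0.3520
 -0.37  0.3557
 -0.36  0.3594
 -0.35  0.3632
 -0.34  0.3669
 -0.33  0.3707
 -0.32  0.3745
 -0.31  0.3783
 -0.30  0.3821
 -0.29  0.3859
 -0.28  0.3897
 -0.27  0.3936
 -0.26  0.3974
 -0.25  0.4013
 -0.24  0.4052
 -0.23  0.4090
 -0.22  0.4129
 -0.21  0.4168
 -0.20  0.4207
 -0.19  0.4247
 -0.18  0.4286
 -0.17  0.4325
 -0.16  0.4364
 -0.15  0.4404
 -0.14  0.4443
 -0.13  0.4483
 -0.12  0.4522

σ√T = 0.32·√0.75 = 0.2771
d₁ = [ln(218/233) + (0.032 − 0.047 + ½·0.32²)·0.75] / (σ√T) = (-0.0665 + 0.0272) / 0.2771 = -0.1421 ≈ -0.14
d₂ = -0.1421 − 0.2771 = -0.4193 ≈ -0.42
exp(−qT) = exp(−0.047·0.75) = 0.9654;  exp(−rT) = exp(−0.032·0.75) = 0.9763
N(d₁) = N(-0.14) = 0.4443;  N(d₂) = N(-0.42) = 0.3372
C = 218·0.9654·0.4443 − 233·0.9763·0.3372 = 93.5061 − 76.7055 = 16.8006

$16.80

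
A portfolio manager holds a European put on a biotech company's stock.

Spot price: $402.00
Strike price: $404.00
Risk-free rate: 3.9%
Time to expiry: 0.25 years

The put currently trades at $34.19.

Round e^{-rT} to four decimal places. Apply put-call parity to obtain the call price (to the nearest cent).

exp(−rT) = exp(−0.039·0.25) = 0.9903
Put-call parity: C − P = S − K·e^(−rT) = 402 − 404·0.9903 = 402 − 400.0812 = 1.9188
C = P + (C − P) = 34.19 + (1.9188) = 36.1088

$36.11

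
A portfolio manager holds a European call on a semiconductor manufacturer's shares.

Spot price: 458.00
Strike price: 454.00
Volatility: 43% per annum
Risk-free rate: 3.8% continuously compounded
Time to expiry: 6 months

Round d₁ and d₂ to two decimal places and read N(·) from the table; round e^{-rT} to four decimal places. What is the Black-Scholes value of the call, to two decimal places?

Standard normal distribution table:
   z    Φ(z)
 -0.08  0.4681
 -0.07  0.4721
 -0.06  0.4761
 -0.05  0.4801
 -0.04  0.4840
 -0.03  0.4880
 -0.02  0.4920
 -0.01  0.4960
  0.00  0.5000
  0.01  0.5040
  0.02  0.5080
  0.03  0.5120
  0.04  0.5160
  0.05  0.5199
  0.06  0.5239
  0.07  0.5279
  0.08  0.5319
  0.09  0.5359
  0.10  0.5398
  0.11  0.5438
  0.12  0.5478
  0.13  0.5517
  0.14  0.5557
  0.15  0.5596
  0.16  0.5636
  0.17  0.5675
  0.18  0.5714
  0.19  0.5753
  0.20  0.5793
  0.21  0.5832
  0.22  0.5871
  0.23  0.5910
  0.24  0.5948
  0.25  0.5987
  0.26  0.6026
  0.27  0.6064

60.33

T = 0.5;  σ√T = 0.3041
d₁ = [ln(458/454) + (0.038 + ½·0.43²)·0.5] / (σ√T) = (0.0088 + 0.0652) / 0.3041 = 0.2434 ≈ 0.24
d₂ = 0.2434 − 0.3041 = -0.0607 ≈ -0.06
exp(−rT) = exp(−0.038·0.5) = 0.9812
N(d₁) = N(0.24) = 0.5948;  N(d₂) = N(-0.06) = 0.4761
C = 458·0.5948 − 454·0.9812·0.4761 = 272.4184 − 212.0858 = 60.3326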